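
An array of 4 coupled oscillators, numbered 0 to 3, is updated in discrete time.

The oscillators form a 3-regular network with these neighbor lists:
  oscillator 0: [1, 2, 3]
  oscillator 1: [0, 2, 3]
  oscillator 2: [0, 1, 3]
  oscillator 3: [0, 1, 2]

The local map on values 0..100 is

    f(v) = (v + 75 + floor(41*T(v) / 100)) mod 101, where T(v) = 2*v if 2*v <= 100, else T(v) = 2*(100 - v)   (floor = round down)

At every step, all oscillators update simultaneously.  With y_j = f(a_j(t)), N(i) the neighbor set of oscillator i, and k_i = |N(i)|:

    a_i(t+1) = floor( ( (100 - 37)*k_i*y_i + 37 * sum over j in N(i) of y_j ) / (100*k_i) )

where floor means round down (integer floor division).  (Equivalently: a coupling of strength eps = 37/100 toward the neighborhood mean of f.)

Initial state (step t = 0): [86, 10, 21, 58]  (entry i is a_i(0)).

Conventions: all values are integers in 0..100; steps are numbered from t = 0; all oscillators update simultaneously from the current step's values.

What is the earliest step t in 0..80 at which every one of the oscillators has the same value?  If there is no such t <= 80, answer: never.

Simulating step by step:
t=0: [86, 10, 21, 58]  (not all equal)
t=1: [65, 76, 35, 63]  (not all equal)
t=2: [63, 64, 48, 63]  (not all equal)
t=3: [66, 66, 63, 66]  (not all equal)
t=4: [67, 67, 67, 67]  (all equal)

Answer: 4
Key observation: Synchronization is absorbing here: once all oscillators are equal they stay equal, and step 4 is the first all-equal step.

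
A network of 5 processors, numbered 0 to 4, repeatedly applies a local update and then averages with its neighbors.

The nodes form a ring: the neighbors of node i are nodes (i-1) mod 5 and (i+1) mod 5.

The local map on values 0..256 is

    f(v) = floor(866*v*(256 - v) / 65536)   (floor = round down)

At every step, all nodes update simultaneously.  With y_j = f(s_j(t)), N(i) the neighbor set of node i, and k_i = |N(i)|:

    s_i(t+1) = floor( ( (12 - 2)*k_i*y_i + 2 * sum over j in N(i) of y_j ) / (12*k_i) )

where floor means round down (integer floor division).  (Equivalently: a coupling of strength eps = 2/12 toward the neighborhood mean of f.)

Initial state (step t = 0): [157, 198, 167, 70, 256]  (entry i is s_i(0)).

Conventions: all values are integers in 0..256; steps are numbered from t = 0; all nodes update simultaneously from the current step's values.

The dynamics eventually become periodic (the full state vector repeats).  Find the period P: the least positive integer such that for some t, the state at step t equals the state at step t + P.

Answer: 4
Key observation: The state at step 27, [214, 214, 214, 214, 214], reappears at step 31 — and no state repeats earlier — so the cycle the system enters has period 4.

Derivation:
t=0: [157, 198, 167, 70, 256]
t=1: [183, 159, 190, 159, 31]
t=2: [171, 197, 171, 190, 108]
t=3: [190, 159, 186, 171, 205]
t=4: [165, 197, 176, 185, 144]
t=5: [195, 159, 182, 177, 208]
t=6: [158, 197, 179, 179, 137]
t=7: [200, 159, 179, 184, 211]
t=8: [149, 196, 183, 171, 131]
t=9: [205, 161, 175, 192, 213]
t=10: [141, 195, 186, 160, 125]
t=11: [209, 163, 173, 200, 214]
t=12: [134, 193, 186, 148, 121]
t=13: [211, 165, 174, 208, 214]
t=14: [130, 191, 184, 134, 119]
t=15: [211, 169, 177, 212, 215]
t=16: [130, 187, 179, 127, 117]
t=17: [212, 174, 183, 213, 214]
t=18: [128, 181, 172, 125, 118]
t=19: [212, 183, 191, 213, 215]
t=20: [126, 170, 161, 124, 117]
t=21: [213, 195, 202, 214, 214]
t=22: [123, 152, 142, 120, 118]
t=23: [215, 209, 212, 214, 215]
t=24: [117, 127, 123, 118, 116]
t=25: [214, 215, 215, 215, 214]
t=26: [117, 116, 116, 116, 117]
t=27: [214, 214, 214, 214, 214]
t=28: [118, 118, 118, 118, 118]
t=29: [215, 215, 215, 215, 215]
t=30: [116, 116, 116, 116, 116]
t=31: [214, 214, 214, 214, 214]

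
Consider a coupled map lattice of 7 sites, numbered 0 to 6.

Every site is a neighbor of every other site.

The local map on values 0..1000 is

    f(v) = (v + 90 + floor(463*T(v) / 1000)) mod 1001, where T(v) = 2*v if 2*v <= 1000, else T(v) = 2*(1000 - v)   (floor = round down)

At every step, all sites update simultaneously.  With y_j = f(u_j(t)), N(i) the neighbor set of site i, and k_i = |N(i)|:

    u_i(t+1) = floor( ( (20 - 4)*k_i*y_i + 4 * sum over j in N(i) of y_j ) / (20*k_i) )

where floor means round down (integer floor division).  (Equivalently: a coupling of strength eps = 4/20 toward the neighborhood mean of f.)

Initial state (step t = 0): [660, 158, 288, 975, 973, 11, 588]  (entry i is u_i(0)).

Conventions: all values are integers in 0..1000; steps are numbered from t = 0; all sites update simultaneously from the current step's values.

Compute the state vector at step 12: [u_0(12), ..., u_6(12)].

Simulating step by step:
t=0: [660, 158, 288, 975, 973, 11, 588]
t=1: [96, 350, 541, 114, 114, 133, 92]
t=2: [287, 663, 119, 314, 314, 342, 282]
t=3: [618, 175, 371, 658, 658, 699, 611]
t=4: [97, 378, 667, 99, 99, 102, 97]
t=5: [287, 703, 125, 290, 290, 295, 287]
t=6: [613, 172, 374, 617, 617, 625, 613]
t=7: [97, 373, 672, 97, 97, 97, 97]
t=8: [286, 694, 124, 286, 286, 286, 286]
t=9: [610, 170, 371, 610, 610, 610, 610]
t=10: [96, 370, 667, 96, 96, 96, 96]
t=11: [284, 689, 123, 284, 284, 284, 284]
t=12: [606, 168, 368, 606, 606, 606, 606]

Answer: [606, 168, 368, 606, 606, 606, 606]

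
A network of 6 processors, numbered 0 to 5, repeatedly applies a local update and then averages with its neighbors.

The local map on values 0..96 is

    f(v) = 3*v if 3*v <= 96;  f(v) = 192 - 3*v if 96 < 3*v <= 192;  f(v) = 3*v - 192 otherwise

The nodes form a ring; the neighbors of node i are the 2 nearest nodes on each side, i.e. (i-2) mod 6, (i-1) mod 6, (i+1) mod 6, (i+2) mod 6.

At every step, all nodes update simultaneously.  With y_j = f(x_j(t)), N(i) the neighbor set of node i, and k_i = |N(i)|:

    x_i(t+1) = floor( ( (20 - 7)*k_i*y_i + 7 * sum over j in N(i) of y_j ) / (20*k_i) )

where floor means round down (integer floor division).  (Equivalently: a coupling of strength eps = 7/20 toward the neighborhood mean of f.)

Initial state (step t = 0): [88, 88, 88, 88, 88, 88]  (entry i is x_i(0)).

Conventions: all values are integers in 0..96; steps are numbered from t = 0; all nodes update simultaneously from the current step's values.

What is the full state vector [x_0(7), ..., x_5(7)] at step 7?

Simulating step by step:
t=0: [88, 88, 88, 88, 88, 88]
t=1: [72, 72, 72, 72, 72, 72]
t=2: [24, 24, 24, 24, 24, 24]
t=3: [72, 72, 72, 72, 72, 72]
t=4: [24, 24, 24, 24, 24, 24]
t=5: [72, 72, 72, 72, 72, 72]
t=6: [24, 24, 24, 24, 24, 24]
t=7: [72, 72, 72, 72, 72, 72]

Answer: [72, 72, 72, 72, 72, 72]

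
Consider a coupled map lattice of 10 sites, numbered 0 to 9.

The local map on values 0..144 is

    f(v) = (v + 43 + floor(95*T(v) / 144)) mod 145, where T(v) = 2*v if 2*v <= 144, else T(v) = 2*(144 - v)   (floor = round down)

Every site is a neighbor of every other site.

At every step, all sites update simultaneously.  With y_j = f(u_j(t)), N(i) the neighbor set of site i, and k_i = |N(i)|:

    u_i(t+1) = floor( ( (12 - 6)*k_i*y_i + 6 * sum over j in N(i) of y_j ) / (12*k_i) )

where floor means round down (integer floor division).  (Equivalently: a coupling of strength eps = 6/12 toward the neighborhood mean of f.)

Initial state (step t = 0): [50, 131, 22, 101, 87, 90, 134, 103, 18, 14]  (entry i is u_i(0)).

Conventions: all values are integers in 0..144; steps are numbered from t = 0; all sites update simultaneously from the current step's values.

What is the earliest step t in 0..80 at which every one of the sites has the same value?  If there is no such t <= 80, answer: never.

Answer: 10
Key observation: Synchronization is absorbing here: once all sites are equal they stay equal, and step 10 is the first all-equal step.

Derivation:
t=0: [50, 131, 22, 101, 87, 90, 134, 103, 18, 14]  (not all equal)
t=1: [38, 53, 74, 57, 59, 58, 52, 57, 69, 65]  (not all equal)
t=2: [84, 34, 54, 39, 40, 40, 33, 39, 51, 47]  (not all equal)
t=3: [76, 102, 59, 108, 109, 109, 101, 108, 56, 52]  (not all equal)
t=4: [53, 50, 40, 49, 49, 49, 50, 49, 37, 33]  (not all equal)
t=5: [35, 32, 86, 31, 31, 31, 32, 31, 83, 79]  (not all equal)
t=6: [110, 107, 82, 106, 106, 106, 107, 106, 82, 82]  (not all equal)
t=7: [54, 54, 58, 54, 54, 54, 54, 54, 58, 58]  (not all equal)
t=8: [24, 24, 28, 24, 24, 24, 24, 24, 28, 28]  (not all equal)
t=9: [99, 99, 103, 99, 99, 99, 99, 99, 103, 103]  (not all equal)
t=10: [55, 55, 55, 55, 55, 55, 55, 55, 55, 55]  (all equal)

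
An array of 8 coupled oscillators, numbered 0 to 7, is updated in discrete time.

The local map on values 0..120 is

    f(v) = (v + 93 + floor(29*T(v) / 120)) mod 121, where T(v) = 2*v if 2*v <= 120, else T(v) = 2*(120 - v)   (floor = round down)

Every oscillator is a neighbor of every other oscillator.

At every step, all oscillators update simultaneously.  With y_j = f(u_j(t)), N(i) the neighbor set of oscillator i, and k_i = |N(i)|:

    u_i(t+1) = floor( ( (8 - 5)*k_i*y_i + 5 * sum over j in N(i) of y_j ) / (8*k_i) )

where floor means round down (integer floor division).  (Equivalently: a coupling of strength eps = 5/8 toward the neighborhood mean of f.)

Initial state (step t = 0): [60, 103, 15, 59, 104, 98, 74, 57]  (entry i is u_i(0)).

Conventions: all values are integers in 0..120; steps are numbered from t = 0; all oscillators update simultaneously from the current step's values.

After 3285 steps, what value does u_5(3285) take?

Answer: u_5(3285) = 62
Key observation: The state at step 5, [62, 62, 62, 62, 62, 62, 62, 62], reappears at step 6: the system is in a cycle of period 1 from step 5 on.  Therefore the state at step 3285 equals the state at step 5 + ((3285 - 5) mod 1) = 5, which is [62, 62, 62, 62, 62, 62, 62, 62].

Derivation:
t=0: [60, 103, 15, 59, 104, 98, 74, 57]
t=1: [71, 77, 86, 70, 77, 76, 73, 70]
t=2: [67, 68, 69, 67, 68, 68, 67, 67]
t=3: [64, 64, 64, 64, 64, 64, 64, 64]
t=4: [63, 63, 63, 63, 63, 63, 63, 63]
t=5: [62, 62, 62, 62, 62, 62, 62, 62]
t=6: [62, 62, 62, 62, 62, 62, 62, 62]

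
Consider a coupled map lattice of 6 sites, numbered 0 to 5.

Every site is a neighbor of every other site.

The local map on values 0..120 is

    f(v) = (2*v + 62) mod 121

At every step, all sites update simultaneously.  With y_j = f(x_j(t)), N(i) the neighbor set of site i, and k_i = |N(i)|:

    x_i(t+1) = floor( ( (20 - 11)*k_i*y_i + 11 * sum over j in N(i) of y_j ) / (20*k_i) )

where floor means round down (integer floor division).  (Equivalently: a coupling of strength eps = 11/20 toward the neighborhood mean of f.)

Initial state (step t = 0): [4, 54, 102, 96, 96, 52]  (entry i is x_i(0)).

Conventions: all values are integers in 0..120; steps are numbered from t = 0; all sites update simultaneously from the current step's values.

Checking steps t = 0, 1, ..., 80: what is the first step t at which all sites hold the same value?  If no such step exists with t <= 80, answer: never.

Simulating step by step:
t=0: [4, 54, 102, 96, 96, 52]  (not all equal)
t=1: [47, 39, 31, 27, 27, 38]  (not all equal)
t=2: [45, 40, 34, 73, 73, 39]  (not all equal)
t=3: [38, 35, 31, 57, 57, 34]  (not all equal)
t=4: [22, 20, 17, 35, 35, 19]  (not all equal)
t=5: [82, 81, 79, 50, 50, 80]  (not all equal)
t=6: [89, 88, 87, 67, 67, 88]  (not all equal)
t=7: [108, 107, 107, 93, 93, 107]  (not all equal)
t=8: [28, 28, 28, 18, 18, 28]  (not all equal)
t=9: [113, 113, 113, 106, 106, 113]  (not all equal)
t=10: [42, 42, 42, 38, 38, 42]  (not all equal)
t=11: [23, 23, 23, 20, 20, 23]  (not all equal)
t=12: [106, 106, 106, 104, 104, 106]  (not all equal)
t=13: [31, 31, 31, 29, 29, 31]  (not all equal)
t=14: [28, 28, 28, 68, 68, 28]  (not all equal)
t=15: [108, 108, 108, 95, 95, 108]  (not all equal)
t=16: [30, 30, 30, 21, 21, 30]  (not all equal)
t=17: [23, 23, 23, 58, 58, 23]  (not all equal)
t=18: [96, 96, 96, 79, 79, 96]  (not all equal)
t=19: [31, 31, 31, 60, 60, 31]  (not all equal)
t=20: [15, 15, 15, 35, 35, 15]  (not all equal)
t=21: [74, 74, 74, 46, 46, 74]  (not all equal)
t=22: [76, 76, 76, 57, 57, 76]  (not all equal)
t=23: [84, 84, 84, 71, 71, 84]  (not all equal)
t=24: [103, 103, 103, 94, 94, 103]  (not all equal)
t=25: [22, 22, 22, 15, 15, 22]  (not all equal)
t=26: [102, 102, 102, 98, 98, 102]  (not all equal)
t=27: [22, 22, 22, 19, 19, 22]  (not all equal)
t=28: [104, 104, 104, 102, 102, 104]  (not all equal)
t=29: [27, 27, 27, 25, 25, 27]  (not all equal)
t=30: [115, 115, 115, 113, 113, 115]  (not all equal)
t=31: [49, 49, 49, 47, 47, 49]  (not all equal)
t=32: [38, 38, 38, 36, 36, 38]  (not all equal)
t=33: [16, 16, 16, 14, 14, 16]  (not all equal)
t=34: [93, 93, 93, 91, 91, 93]  (not all equal)
t=35: [5, 5, 5, 3, 3, 5]  (not all equal)
t=36: [71, 71, 71, 69, 69, 71]  (not all equal)
t=37: [82, 82, 82, 80, 80, 82]  (not all equal)
t=38: [104, 104, 104, 102, 102, 104]  (not all equal)

Answer: never
Key observation: The state at step 28 reappears at step 38 — the system is in a cycle of period 10 from step 28 on.  No step 0..38 is synchronized, and the cycle repeats forever, so no step up to 80 (or ever) has all sites equal.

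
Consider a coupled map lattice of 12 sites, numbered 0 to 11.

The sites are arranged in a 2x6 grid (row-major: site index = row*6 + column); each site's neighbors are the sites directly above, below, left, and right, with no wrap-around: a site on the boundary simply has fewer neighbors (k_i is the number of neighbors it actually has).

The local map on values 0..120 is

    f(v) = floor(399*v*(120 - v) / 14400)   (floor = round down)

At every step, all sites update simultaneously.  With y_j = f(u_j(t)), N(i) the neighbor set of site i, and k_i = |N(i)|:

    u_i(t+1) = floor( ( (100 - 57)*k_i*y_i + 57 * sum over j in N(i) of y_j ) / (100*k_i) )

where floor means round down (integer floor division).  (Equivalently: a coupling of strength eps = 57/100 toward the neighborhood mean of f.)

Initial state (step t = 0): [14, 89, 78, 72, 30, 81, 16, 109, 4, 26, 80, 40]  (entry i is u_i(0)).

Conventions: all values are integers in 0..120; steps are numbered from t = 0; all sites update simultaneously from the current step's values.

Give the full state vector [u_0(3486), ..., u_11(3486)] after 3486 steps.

Answer: [99, 99, 99, 99, 99, 99, 99, 99, 99, 99, 99, 99]
Key observation: The state at step 12, [99, 99, 99, 99, 99, 99, 99, 99, 99, 99, 99, 99], reappears at step 14: the system is in a cycle of period 2 from step 12 on.  Therefore the state at step 3486 equals the state at step 12 + ((3486 - 12) mod 2) = 12, which is [99, 99, 99, 99, 99, 99, 99, 99, 99, 99, 99, 99].

Derivation:
t=0: [14, 89, 78, 72, 30, 81, 16, 109, 4, 26, 80, 40]
t=1: [52, 63, 73, 84, 83, 83, 40, 39, 41, 65, 81, 87]
t=2: [95, 95, 92, 88, 85, 83, 90, 89, 91, 91, 87, 82]
t=3: [67, 68, 71, 76, 81, 84, 72, 72, 73, 75, 79, 83]
t=4: [96, 96, 95, 92, 87, 84, 95, 95, 94, 92, 88, 85]
t=5: [63, 63, 66, 71, 78, 81, 64, 65, 67, 71, 77, 81]
t=6: [99, 98, 97, 95, 90, 87, 99, 98, 97, 95, 91, 88]
t=7: [57, 59, 61, 65, 73, 77, 57, 59, 61, 65, 72, 76]
t=8: [99, 99, 99, 98, 95, 92, 99, 99, 99, 98, 95, 92]
t=9: [57, 57, 57, 59, 65, 69, 57, 57, 57, 59, 65, 69]
t=10: [99, 99, 99, 99, 98, 97, 99, 99, 99, 99, 98, 97]
t=11: [57, 57, 57, 57, 59, 60, 57, 57, 57, 57, 59, 60]
t=12: [99, 99, 99, 99, 99, 99, 99, 99, 99, 99, 99, 99]
t=13: [57, 57, 57, 57, 57, 57, 57, 57, 57, 57, 57, 57]
t=14: [99, 99, 99, 99, 99, 99, 99, 99, 99, 99, 99, 99]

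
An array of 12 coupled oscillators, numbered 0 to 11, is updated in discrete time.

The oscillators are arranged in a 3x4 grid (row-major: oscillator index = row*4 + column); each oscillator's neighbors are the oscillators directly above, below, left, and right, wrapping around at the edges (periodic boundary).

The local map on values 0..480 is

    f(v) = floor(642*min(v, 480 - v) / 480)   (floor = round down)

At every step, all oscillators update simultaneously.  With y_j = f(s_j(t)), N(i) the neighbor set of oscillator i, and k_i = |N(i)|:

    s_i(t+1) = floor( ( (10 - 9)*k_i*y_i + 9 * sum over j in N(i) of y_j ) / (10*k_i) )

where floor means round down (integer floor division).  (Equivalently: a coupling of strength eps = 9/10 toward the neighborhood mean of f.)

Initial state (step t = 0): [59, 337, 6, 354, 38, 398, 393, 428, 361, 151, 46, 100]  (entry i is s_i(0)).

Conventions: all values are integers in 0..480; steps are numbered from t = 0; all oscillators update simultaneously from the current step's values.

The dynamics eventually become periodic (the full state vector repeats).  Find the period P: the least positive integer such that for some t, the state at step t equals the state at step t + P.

Answer: 6
Key observation: The state at step 19, [318, 318, 318, 318, 318, 318, 318, 318, 318, 318, 318, 318], reappears at step 25 — and no state repeats earlier — so the cycle the system enters has period 6.

Derivation:
t=0: [59, 337, 6, 354, 38, 398, 393, 428, 361, 151, 46, 100]
t=1: [135, 108, 121, 81, 98, 136, 67, 111, 119, 137, 109, 116]
t=2: [139, 173, 125, 155, 163, 141, 151, 123, 161, 159, 146, 141]
t=3: [214, 192, 204, 179, 191, 212, 180, 199, 202, 207, 192, 194]
t=4: [258, 276, 250, 267, 274, 259, 266, 250, 269, 267, 261, 257]
t=5: [280, 293, 285, 300, 293, 280, 298, 287, 287, 285, 293, 291]
t=6: [251, 262, 247, 257, 261, 252, 257, 247, 257, 256, 253, 251]
t=7: [295, 303, 298, 307, 303, 295, 306, 299, 300, 299, 303, 302]
t=8: [236, 243, 234, 241, 243, 237, 241, 235, 240, 239, 238, 237]
t=9: [317, 315, 317, 314, 316, 317, 315, 317, 316, 317, 316, 317]
t=10: [219, 218, 220, 218, 218, 219, 218, 219, 218, 218, 218, 219]
t=11: [291, 292, 291, 292, 291, 291, 292, 291, 291, 291, 291, 291]
t=12: [251, 251, 251, 251, 252, 251, 251, 251, 252, 251, 251, 251]
t=13: [305, 306, 306, 306, 305, 305, 306, 305, 305, 305, 306, 305]
t=14: [233, 233, 232, 233, 234, 233, 232, 233, 234, 233, 232, 233]
t=15: [311, 310, 310, 310, 311, 311, 310, 311, 311, 311, 310, 311]
t=16: [226, 226, 227, 226, 226, 226, 226, 226, 226, 226, 226, 226]
t=17: [302, 302, 302, 302, 302, 302, 302, 302, 302, 302, 302, 302]
t=18: [238, 238, 238, 238, 238, 238, 238, 238, 238, 238, 238, 238]
t=19: [318, 318, 318, 318, 318, 318, 318, 318, 318, 318, 318, 318]
t=20: [216, 216, 216, 216, 216, 216, 216, 216, 216, 216, 216, 216]
t=21: [288, 288, 288, 288, 288, 288, 288, 288, 288, 288, 288, 288]
t=22: [256, 256, 256, 256, 256, 256, 256, 256, 256, 256, 256, 256]
t=23: [299, 299, 299, 299, 299, 299, 299, 299, 299, 299, 299, 299]
t=24: [242, 242, 242, 242, 242, 242, 242, 242, 242, 242, 242, 242]
t=25: [318, 318, 318, 318, 318, 318, 318, 318, 318, 318, 318, 318]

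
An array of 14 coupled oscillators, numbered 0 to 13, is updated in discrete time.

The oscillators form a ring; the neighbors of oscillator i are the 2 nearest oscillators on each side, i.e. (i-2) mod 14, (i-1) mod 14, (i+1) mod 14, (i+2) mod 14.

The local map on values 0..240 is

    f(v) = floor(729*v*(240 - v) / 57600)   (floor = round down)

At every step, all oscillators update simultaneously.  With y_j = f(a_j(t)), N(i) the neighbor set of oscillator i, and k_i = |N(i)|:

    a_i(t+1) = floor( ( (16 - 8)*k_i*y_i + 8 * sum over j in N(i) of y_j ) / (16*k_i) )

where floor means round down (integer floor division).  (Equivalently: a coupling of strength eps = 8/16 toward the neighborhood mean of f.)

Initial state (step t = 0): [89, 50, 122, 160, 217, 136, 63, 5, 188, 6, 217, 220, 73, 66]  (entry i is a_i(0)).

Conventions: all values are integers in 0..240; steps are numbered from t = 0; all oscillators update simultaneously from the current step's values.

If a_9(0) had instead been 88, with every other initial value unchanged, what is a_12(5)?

Simulating step by step:
t=0: [89, 50, 122, 160, 217, 136, 63, 5, 188, 88, 217, 220, 73, 66]
t=1: [160, 142, 155, 149, 114, 137, 117, 83, 109, 116, 94, 93, 131, 134]
t=2: [168, 172, 169, 173, 177, 176, 178, 172, 177, 177, 175, 175, 175, 175]
t=3: [149, 148, 149, 145, 142, 142, 141, 144, 141, 142, 142, 142, 144, 144]
t=4: [171, 172, 172, 173, 175, 175, 175, 175, 175, 175, 175, 175, 174, 173]
t=5: [147, 147, 147, 145, 144, 143, 143, 143, 143, 143, 143, 143, 145, 146]

Answer: a_12(5) = 145
Key observation: This trace re-runs the system from the modified initial state.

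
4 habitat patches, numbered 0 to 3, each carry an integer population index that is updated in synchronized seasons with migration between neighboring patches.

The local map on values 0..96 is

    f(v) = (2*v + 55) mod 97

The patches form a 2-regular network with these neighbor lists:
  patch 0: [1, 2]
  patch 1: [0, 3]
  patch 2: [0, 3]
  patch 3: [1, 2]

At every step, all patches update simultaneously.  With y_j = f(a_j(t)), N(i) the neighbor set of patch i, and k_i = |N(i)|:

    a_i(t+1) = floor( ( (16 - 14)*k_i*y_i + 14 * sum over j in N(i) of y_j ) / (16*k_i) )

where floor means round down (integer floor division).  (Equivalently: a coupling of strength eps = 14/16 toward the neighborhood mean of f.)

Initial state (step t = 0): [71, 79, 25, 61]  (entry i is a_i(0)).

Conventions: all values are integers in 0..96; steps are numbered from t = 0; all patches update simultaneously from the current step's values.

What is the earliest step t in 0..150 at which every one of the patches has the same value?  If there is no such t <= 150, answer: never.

Simulating step by step:
t=0: [71, 79, 25, 61]  (not all equal)
t=1: [12, 38, 37, 21]  (not all equal)
t=2: [38, 38, 38, 28]  (not all equal)
t=3: [34, 25, 25, 31]  (not all equal)
t=4: [10, 21, 21, 9]  (not all equal)
t=5: [9, 64, 64, 9]  (not all equal)
t=6: [84, 74, 74, 84]  (not all equal)
t=7: [11, 26, 26, 11]  (not all equal)
t=8: [18, 68, 68, 18]  (not all equal)
t=9: [93, 91, 91, 93]  (not all equal)
t=10: [43, 46, 46, 43]  (not all equal)
t=11: [49, 44, 44, 49]  (not all equal)
t=12: [47, 54, 54, 47]  (not all equal)
t=13: [64, 53, 53, 64]  (not all equal)
t=14: [66, 83, 83, 66]  (not all equal)
t=15: [34, 82, 82, 34]  (not all equal)
t=16: [25, 25, 25, 25]  (all equal)

Answer: 16
Key observation: Synchronization is absorbing here: once all patches are equal they stay equal, and step 16 is the first all-equal step.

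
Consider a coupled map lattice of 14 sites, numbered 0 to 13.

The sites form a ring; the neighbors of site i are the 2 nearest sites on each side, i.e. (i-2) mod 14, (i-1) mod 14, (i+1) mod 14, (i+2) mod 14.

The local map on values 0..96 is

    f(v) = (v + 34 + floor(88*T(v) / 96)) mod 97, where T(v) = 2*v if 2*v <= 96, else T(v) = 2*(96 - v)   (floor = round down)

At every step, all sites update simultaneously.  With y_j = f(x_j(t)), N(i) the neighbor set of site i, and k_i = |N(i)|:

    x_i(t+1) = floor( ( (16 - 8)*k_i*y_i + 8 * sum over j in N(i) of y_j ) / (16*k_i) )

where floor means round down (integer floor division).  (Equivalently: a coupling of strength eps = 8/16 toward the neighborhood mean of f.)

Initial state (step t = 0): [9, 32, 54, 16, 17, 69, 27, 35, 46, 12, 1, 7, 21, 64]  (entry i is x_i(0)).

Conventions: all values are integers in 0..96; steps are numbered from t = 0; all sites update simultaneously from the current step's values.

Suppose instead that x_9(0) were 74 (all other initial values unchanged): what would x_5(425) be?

Simulating step by step:
t=0: [9, 32, 54, 16, 17, 69, 27, 35, 46, 74, 1, 7, 21, 64]
t=1: [60, 46, 64, 68, 67, 53, 36, 41, 50, 49, 51, 56, 72, 58]
t=2: [61, 63, 59, 59, 56, 59, 50, 57, 64, 68, 67, 65, 59, 63]
t=3: [61, 61, 62, 63, 65, 64, 67, 63, 60, 57, 58, 58, 61, 60]
t=4: [62, 61, 60, 60, 58, 58, 58, 60, 62, 63, 63, 63, 62, 62]
t=5: [61, 62, 62, 63, 63, 63, 63, 62, 61, 60, 60, 60, 60, 61]
t=6: [61, 61, 60, 60, 60, 60, 60, 61, 61, 62, 62, 62, 62, 62]
t=7: [61, 62, 62, 62, 63, 62, 62, 62, 61, 61, 61, 61, 61, 61]
t=8: [61, 61, 61, 60, 60, 60, 61, 61, 61, 61, 62, 62, 62, 61]
t=9: [61, 62, 62, 62, 62, 62, 62, 62, 61, 61, 61, 61, 61, 61]
t=10: [61, 61, 61, 61, 61, 61, 61, 61, 61, 61, 62, 62, 62, 61]
t=11: [61, 62, 62, 62, 62, 62, 62, 62, 61, 61, 61, 61, 61, 61]

Answer: x_5(425) = 62
Key observation: The state at step 9, [61, 62, 62, 62, 62, 62, 62, 62, 61, 61, 61, 61, 61, 61], reappears at step 11: the system is in a cycle of period 2 from step 9 on.  Therefore the state at step 425 equals the state at step 9 + ((425 - 9) mod 2) = 9, which is [61, 62, 62, 62, 62, 62, 62, 62, 61, 61, 61, 61, 61, 61].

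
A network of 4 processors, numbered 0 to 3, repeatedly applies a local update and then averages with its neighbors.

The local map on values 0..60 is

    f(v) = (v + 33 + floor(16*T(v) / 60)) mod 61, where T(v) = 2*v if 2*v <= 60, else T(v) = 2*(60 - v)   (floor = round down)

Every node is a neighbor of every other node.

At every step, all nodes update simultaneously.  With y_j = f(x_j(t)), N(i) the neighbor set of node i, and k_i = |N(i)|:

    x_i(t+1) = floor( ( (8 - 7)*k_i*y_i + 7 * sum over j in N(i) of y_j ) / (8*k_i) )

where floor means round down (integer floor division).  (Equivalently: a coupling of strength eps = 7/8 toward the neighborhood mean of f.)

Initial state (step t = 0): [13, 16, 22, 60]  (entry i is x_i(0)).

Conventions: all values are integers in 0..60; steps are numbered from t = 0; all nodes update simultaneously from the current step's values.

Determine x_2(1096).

Simulating step by step:
t=0: [13, 16, 22, 60]
t=1: [33, 33, 41, 37]
t=2: [20, 20, 20, 20]
t=3: [2, 2, 2, 2]
t=4: [36, 36, 36, 36]
t=5: [20, 20, 20, 20]

Answer: x_2(1096) = 36
Key observation: The state at step 2, [20, 20, 20, 20], reappears at step 5: the system is in a cycle of period 3 from step 2 on.  Therefore the state at step 1096 equals the state at step 2 + ((1096 - 2) mod 3) = 4, which is [36, 36, 36, 36].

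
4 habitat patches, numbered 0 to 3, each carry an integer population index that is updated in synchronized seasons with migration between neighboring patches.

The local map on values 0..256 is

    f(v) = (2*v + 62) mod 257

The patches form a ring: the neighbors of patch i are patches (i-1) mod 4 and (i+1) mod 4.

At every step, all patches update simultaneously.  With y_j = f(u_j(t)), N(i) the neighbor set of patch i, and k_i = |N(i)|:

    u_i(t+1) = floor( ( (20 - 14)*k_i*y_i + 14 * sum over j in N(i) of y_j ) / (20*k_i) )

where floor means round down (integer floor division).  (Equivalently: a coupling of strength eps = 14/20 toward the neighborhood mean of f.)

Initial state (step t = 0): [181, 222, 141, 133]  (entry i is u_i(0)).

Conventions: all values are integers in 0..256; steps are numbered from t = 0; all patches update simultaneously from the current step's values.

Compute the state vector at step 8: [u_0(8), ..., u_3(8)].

Answer: [176, 198, 176, 182]

Derivation:
t=0: [181, 222, 141, 133]
t=1: [162, 163, 138, 110]
t=2: [93, 112, 78, 81]
t=3: [162, 171, 153, 230]
t=4: [92, 128, 87, 86]
t=5: [177, 187, 174, 238]
t=6: [118, 162, 116, 116]
t=7: [70, 66, 69, 38]
t=8: [176, 198, 176, 182]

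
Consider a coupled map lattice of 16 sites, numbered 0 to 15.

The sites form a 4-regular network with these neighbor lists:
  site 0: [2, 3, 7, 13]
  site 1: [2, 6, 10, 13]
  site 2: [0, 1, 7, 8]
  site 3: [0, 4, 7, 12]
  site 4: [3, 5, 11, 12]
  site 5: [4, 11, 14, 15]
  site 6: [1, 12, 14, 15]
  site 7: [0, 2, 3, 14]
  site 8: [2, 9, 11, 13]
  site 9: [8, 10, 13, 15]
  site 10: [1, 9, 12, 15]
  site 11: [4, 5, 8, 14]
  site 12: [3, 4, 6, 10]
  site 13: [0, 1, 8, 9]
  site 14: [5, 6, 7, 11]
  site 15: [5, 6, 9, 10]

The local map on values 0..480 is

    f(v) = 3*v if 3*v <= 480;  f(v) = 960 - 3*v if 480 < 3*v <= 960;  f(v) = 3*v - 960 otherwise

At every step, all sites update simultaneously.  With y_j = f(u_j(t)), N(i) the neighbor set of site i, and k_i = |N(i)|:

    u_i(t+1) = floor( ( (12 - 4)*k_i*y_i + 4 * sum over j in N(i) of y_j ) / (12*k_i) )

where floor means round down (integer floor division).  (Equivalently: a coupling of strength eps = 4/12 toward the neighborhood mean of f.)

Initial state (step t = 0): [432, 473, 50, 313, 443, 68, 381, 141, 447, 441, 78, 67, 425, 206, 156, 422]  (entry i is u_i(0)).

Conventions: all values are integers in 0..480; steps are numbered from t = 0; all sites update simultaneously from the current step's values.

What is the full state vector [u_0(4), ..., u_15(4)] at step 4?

Simulating step by step:
t=0: [432, 473, 50, 313, 443, 68, 381, 141, 447, 441, 78, 67, 425, 206, 156, 422]
t=1: [302, 381, 233, 134, 307, 248, 251, 363, 342, 347, 276, 252, 277, 356, 396, 286]
t=2: [111, 181, 210, 297, 105, 191, 191, 164, 98, 88, 129, 181, 151, 104, 215, 121]
t=3: [320, 396, 346, 176, 320, 375, 387, 399, 306, 289, 382, 387, 398, 317, 348, 360]
t=4: [63, 191, 94, 327, 86, 143, 189, 207, 59, 91, 180, 158, 224, 36, 123, 133]

Answer: [63, 191, 94, 327, 86, 143, 189, 207, 59, 91, 180, 158, 224, 36, 123, 133]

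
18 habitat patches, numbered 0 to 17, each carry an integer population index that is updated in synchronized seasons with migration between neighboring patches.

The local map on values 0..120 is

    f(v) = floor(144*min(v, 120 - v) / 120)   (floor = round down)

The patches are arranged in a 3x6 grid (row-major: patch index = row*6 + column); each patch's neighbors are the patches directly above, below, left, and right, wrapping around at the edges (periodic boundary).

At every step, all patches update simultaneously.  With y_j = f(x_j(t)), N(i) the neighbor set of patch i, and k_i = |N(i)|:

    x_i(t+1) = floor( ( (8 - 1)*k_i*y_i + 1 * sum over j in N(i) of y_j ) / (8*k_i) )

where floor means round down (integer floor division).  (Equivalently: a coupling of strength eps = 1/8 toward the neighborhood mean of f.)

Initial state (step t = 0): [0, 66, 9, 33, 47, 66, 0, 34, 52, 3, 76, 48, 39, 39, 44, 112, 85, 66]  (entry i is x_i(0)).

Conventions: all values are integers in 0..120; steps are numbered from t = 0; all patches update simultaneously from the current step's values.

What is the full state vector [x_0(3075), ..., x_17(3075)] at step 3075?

Simulating step by step:
t=0: [0, 66, 9, 33, 47, 66, 0, 34, 52, 3, 76, 48, 39, 39, 44, 112, 85, 66]
t=1: [5, 59, 15, 36, 55, 61, 4, 40, 57, 7, 50, 55, 43, 46, 49, 12, 42, 62]
t=2: [11, 65, 23, 40, 64, 67, 8, 48, 63, 12, 58, 64, 48, 55, 55, 17, 50, 67]
t=3: [17, 62, 31, 46, 66, 61, 13, 56, 64, 18, 66, 65, 54, 65, 63, 23, 59, 62]
t=4: [24, 66, 40, 52, 64, 68, 19, 65, 64, 25, 62, 64, 61, 66, 65, 30, 68, 68]
t=5: [31, 62, 50, 59, 66, 61, 26, 64, 65, 33, 67, 65, 66, 64, 64, 38, 61, 62]
t=6: [39, 67, 61, 67, 64, 68, 34, 65, 65, 41, 62, 65, 62, 66, 66, 47, 68, 68]
t=7: [47, 62, 69, 62, 66, 61, 42, 65, 65, 50, 68, 65, 67, 64, 64, 56, 62, 62]
t=8: [56, 68, 61, 68, 64, 69, 51, 65, 65, 60, 62, 65, 62, 66, 66, 66, 68, 68]
t=9: [66, 62, 69, 62, 66, 61, 61, 65, 66, 71, 68, 65, 68, 64, 64, 64, 62, 62]
t=10: [64, 68, 61, 68, 64, 69, 69, 66, 63, 58, 62, 66, 62, 66, 66, 66, 68, 68]
t=11: [66, 62, 69, 62, 66, 61, 61, 63, 67, 68, 68, 63, 68, 64, 64, 64, 62, 62]
t=12: [64, 68, 61, 68, 64, 69, 69, 67, 63, 62, 62, 67, 62, 66, 66, 66, 68, 68]
t=13: [66, 62, 69, 62, 66, 61, 61, 63, 67, 68, 68, 63, 68, 64, 64, 64, 62, 62]

Answer: [66, 62, 69, 62, 66, 61, 61, 63, 67, 68, 68, 63, 68, 64, 64, 64, 62, 62]
Key observation: The state at step 11, [66, 62, 69, 62, 66, 61, 61, 63, 67, 68, 68, 63, 68, 64, 64, 64, 62, 62], reappears at step 13: the system is in a cycle of period 2 from step 11 on.  Therefore the state at step 3075 equals the state at step 11 + ((3075 - 11) mod 2) = 11, which is [66, 62, 69, 62, 66, 61, 61, 63, 67, 68, 68, 63, 68, 64, 64, 64, 62, 62].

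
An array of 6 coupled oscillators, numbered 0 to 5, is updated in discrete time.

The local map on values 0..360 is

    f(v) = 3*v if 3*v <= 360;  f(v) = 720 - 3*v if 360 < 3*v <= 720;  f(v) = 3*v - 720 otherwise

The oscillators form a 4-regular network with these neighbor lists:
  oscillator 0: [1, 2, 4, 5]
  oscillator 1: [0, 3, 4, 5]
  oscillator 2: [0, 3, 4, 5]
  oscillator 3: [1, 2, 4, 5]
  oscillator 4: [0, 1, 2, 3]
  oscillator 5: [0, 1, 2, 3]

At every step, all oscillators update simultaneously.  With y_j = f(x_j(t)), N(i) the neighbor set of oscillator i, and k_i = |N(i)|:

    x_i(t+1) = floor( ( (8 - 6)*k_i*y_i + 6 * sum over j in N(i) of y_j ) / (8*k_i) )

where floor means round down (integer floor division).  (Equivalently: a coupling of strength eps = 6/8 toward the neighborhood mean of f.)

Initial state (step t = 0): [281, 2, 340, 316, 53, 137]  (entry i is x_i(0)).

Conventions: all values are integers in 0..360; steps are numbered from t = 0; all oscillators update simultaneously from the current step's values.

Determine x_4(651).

Simulating step by step:
t=0: [281, 2, 340, 316, 53, 137]
t=1: [175, 155, 228, 202, 162, 200]
t=2: [169, 188, 133, 149, 171, 142]
t=3: [236, 224, 265, 251, 232, 254]
t=4: [38, 32, 39, 43, 37, 42]
t=5: [112, 114, 119, 116, 113, 117]
t=6: [344, 343, 346, 347, 344, 347]
t=7: [314, 314, 316, 316, 314, 316]
t=8: [224, 224, 225, 225, 224, 225]
t=9: [46, 46, 46, 46, 46, 46]
t=10: [138, 138, 138, 138, 138, 138]
t=11: [306, 306, 306, 306, 306, 306]
t=12: [198, 198, 198, 198, 198, 198]
t=13: [126, 126, 126, 126, 126, 126]
t=14: [342, 342, 342, 342, 342, 342]
t=15: [306, 306, 306, 306, 306, 306]

Answer: x_4(651) = 306
Key observation: The state at step 11, [306, 306, 306, 306, 306, 306], reappears at step 15: the system is in a cycle of period 4 from step 11 on.  Therefore the state at step 651 equals the state at step 11 + ((651 - 11) mod 4) = 11, which is [306, 306, 306, 306, 306, 306].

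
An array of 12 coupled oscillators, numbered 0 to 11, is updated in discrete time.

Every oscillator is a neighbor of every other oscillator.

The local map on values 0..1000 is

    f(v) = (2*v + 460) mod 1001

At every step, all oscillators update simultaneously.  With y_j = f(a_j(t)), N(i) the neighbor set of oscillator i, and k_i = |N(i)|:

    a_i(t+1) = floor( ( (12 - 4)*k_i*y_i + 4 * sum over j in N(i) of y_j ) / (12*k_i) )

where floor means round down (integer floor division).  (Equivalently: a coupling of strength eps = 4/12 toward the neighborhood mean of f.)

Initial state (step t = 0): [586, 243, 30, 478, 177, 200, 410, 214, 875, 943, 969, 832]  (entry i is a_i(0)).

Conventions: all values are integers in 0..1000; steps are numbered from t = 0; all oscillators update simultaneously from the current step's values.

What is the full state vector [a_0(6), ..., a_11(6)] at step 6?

Answer: [540, 211, 299, 715, 114, 163, 185, 163, 92, 101, 212, 130]

Derivation:
t=0: [586, 243, 30, 478, 177, 200, 410, 214, 875, 943, 969, 832]
t=1: [596, 796, 525, 458, 712, 741, 372, 759, 327, 413, 446, 272]
t=2: [576, 193, 485, 400, 723, 760, 291, 783, 233, 343, 385, 163]
t=3: [576, 725, 460, 352, 763, 810, 213, 202, 776, 279, 333, 687]
t=4: [566, 756, 418, 281, 804, 227, 741, 727, 183, 188, 257, 707]
t=5: [625, 867, 436, 262, 291, 830, 847, 830, 774, 781, 868, 804]
t=6: [540, 211, 299, 715, 114, 163, 185, 163, 92, 101, 212, 130]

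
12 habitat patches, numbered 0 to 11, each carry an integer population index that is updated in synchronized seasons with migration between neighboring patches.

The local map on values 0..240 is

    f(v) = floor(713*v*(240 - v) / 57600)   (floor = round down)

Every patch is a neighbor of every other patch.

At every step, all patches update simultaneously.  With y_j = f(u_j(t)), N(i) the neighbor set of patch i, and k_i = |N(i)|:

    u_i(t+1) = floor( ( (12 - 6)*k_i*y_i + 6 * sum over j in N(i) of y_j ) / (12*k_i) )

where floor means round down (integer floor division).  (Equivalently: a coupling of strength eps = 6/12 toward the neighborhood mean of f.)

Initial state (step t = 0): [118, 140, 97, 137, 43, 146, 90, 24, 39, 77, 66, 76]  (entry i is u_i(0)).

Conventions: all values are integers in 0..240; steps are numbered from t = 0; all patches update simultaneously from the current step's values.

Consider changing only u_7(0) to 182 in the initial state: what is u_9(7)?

Answer: u_9(7) = 155
Key observation: This trace re-runs the system from the modified initial state.

Derivation:
t=0: [118, 140, 97, 137, 43, 146, 90, 182, 39, 77, 66, 76]
t=1: [163, 161, 160, 161, 129, 159, 158, 141, 126, 152, 147, 152]
t=2: [160, 160, 161, 160, 170, 161, 162, 167, 170, 164, 166, 164]
t=3: [155, 155, 155, 155, 150, 155, 154, 152, 150, 154, 153, 154]
t=4: [163, 163, 163, 163, 165, 163, 163, 164, 165, 163, 163, 163]
t=5: [154, 154, 154, 154, 153, 154, 154, 154, 153, 154, 154, 154]
t=6: [163, 163, 163, 163, 163, 163, 163, 163, 163, 163, 163, 163]
t=7: [155, 155, 155, 155, 155, 155, 155, 155, 155, 155, 155, 155]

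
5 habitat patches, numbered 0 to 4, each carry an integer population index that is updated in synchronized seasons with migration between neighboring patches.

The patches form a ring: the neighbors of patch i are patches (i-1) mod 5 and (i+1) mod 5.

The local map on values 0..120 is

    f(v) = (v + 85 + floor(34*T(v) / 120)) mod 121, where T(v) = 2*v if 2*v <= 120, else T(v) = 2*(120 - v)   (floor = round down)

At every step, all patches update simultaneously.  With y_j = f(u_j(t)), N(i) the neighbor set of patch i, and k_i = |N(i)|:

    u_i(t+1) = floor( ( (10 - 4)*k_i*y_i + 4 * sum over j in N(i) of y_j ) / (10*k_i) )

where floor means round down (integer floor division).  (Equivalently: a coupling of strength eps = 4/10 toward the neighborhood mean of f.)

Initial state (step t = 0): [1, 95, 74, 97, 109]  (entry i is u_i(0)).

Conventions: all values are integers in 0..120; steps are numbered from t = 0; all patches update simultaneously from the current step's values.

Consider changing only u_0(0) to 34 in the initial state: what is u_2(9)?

Answer: u_2(9) = 66
Key observation: This trace re-runs the system from the modified initial state.

Derivation:
t=0: [34, 95, 74, 97, 109]
t=1: [40, 60, 67, 73, 65]
t=2: [39, 52, 60, 62, 53]
t=3: [33, 43, 55, 55, 44]
t=4: [21, 31, 46, 46, 32]
t=5: [75, 37, 31, 31, 39]
t=6: [47, 27, 13, 14, 30]
t=7: [25, 32, 85, 86, 35]
t=8: [8, 22, 57, 58, 25]
t=9: [82, 101, 66, 43, 32]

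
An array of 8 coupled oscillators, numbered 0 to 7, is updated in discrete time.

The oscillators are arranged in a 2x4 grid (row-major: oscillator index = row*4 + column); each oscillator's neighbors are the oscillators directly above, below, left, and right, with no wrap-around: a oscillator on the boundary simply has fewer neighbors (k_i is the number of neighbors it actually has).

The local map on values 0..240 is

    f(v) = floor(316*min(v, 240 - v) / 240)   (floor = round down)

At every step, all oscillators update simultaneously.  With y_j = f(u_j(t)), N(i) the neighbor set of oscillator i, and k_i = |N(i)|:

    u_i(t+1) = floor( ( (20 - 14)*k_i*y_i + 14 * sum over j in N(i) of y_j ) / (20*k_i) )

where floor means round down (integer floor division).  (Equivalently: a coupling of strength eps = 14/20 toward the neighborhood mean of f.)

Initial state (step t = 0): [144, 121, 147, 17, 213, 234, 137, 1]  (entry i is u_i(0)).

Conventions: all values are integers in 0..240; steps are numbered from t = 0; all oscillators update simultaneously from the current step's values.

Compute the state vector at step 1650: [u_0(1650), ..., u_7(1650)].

Answer: [148, 148, 149, 150, 148, 148, 149, 150]
Key observation: The state at step 18, [148, 148, 149, 150, 148, 148, 149, 150], reappears at step 24: the system is in a cycle of period 6 from step 18 on.  Therefore the state at step 1650 equals the state at step 18 + ((1650 - 18) mod 6) = 18, which is [148, 148, 149, 150, 148, 148, 149, 150].

Derivation:
t=0: [144, 121, 147, 17, 213, 234, 137, 1]
t=1: [104, 106, 109, 49, 57, 78, 70, 55]
t=2: [115, 130, 111, 94, 105, 102, 101, 76]
t=3: [144, 143, 136, 123, 141, 136, 128, 119]
t=4: [127, 130, 140, 148, 130, 135, 143, 152]
t=5: [145, 140, 130, 122, 143, 138, 127, 121]
t=6: [127, 133, 144, 151, 128, 134, 145, 152]
t=7: [144, 138, 126, 119, 144, 137, 126, 119]
t=8: [128, 136, 147, 153, 129, 136, 147, 153]
t=9: [142, 135, 123, 116, 142, 135, 123, 116]
t=10: [132, 139, 149, 152, 132, 139, 149, 152]
t=11: [138, 131, 121, 116, 138, 131, 121, 116]
t=12: [137, 143, 152, 153, 137, 143, 152, 153]
t=13: [132, 126, 117, 114, 132, 126, 117, 114]
t=14: [144, 149, 152, 151, 144, 149, 152, 151]
t=15: [123, 119, 116, 116, 123, 119, 116, 116]
t=16: [154, 154, 152, 152, 154, 154, 152, 152]
t=17: [113, 113, 114, 115, 113, 113, 114, 115]
t=18: [148, 148, 149, 150, 148, 148, 149, 150]
t=19: [121, 120, 119, 118, 121, 120, 119, 118]
t=20: [156, 157, 156, 155, 156, 157, 156, 155]
t=21: [109, 109, 110, 110, 109, 109, 110, 110]
t=22: [143, 143, 143, 144, 143, 143, 143, 144]
t=23: [127, 127, 126, 126, 127, 127, 126, 126]
t=24: [148, 148, 149, 150, 148, 148, 149, 150]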